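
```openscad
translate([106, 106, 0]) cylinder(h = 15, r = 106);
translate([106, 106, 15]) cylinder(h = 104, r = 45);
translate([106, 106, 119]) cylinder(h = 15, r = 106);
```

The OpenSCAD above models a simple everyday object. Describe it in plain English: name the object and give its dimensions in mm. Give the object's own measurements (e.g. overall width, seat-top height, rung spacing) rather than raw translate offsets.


A spool: two coaxial disc flanges of radius 106 mm and thickness 15 mm, joined by a core cylinder of radius 45 mm and height 104 mm. The lower flange rests on z = 0 and the three cylinders share a vertical axis.


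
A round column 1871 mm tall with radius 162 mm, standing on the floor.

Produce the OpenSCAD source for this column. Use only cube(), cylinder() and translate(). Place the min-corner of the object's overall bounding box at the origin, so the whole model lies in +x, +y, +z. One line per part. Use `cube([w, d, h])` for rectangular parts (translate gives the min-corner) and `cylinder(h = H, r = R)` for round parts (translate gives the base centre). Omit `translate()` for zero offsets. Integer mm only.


translate([162, 162, 0]) cylinder(h = 1871, r = 162);


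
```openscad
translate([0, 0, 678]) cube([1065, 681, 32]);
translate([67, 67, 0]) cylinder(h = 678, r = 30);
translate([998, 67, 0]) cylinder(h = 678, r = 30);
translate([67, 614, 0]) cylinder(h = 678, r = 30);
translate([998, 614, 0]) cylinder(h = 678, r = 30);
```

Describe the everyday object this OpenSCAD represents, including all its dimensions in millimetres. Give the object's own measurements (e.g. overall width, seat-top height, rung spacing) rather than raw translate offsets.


A rectangular dining table. The top is 1065×681×32 mm with its upper surface at z = 710 mm. It stands on four round legs of 60 mm diameter, each leg's bounding box inset 37 mm from the nearest pair of top edges, running from the floor to the underside of the top.


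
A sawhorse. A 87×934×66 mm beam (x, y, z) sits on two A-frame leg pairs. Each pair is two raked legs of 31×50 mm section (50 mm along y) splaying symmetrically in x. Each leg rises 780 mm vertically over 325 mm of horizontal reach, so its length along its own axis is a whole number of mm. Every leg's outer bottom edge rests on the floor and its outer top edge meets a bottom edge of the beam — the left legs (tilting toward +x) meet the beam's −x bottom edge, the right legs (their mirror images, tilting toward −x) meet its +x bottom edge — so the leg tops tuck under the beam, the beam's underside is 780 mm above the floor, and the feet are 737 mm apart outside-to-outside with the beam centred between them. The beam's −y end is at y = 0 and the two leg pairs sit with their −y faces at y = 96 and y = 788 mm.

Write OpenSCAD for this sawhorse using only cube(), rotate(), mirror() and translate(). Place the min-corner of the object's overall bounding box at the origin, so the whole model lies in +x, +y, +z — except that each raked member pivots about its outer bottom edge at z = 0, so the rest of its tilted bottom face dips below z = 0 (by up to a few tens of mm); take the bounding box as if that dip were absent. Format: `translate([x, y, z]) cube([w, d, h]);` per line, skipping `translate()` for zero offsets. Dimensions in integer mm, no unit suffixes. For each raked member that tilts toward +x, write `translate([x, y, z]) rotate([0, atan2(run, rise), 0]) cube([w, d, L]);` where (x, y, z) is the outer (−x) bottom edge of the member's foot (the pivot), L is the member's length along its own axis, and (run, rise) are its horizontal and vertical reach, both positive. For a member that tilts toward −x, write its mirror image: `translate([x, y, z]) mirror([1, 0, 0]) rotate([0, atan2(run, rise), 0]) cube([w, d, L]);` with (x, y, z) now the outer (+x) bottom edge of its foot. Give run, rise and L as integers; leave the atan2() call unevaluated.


// leg length = √(325² + 780²) = 845
// right-leg outer foot x = 2·325 + 87 = 737
// beam min-corner = (325, 0, 780)
translate([325, 0, 780]) cube([87, 934, 66]);
translate([0, 96, 0]) rotate([0, atan2(325, 780), 0]) cube([31, 50, 845]);
translate([737, 96, 0]) mirror([1, 0, 0]) rotate([0, atan2(325, 780), 0]) cube([31, 50, 845]);
translate([0, 788, 0]) rotate([0, atan2(325, 780), 0]) cube([31, 50, 845]);
translate([737, 788, 0]) mirror([1, 0, 0]) rotate([0, atan2(325, 780), 0]) cube([31, 50, 845]);


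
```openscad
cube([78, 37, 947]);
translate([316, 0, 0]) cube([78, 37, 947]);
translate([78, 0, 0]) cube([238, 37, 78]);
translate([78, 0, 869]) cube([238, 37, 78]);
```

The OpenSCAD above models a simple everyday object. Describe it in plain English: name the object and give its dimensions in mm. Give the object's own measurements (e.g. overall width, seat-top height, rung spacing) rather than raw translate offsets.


A rectangular picture frame lying in the x–z plane (depth along y). The opening is 238 mm wide (x) by 791 mm tall (z), surrounded by a border 78 mm wide on all four sides. The frame is 37 mm deep and is made of two full-height vertical stiles with two horizontal rails fitted between them.


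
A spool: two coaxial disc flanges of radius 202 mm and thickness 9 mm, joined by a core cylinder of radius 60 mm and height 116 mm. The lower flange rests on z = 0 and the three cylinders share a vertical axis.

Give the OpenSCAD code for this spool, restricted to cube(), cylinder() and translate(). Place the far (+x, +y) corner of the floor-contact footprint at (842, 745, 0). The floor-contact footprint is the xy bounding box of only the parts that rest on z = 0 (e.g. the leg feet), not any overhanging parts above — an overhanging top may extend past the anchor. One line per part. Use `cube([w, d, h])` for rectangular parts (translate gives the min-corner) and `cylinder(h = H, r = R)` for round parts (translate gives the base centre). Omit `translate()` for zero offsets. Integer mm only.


translate([640, 543, 0]) cylinder(h = 9, r = 202);
translate([640, 543, 9]) cylinder(h = 116, r = 60);
translate([640, 543, 125]) cylinder(h = 9, r = 202);


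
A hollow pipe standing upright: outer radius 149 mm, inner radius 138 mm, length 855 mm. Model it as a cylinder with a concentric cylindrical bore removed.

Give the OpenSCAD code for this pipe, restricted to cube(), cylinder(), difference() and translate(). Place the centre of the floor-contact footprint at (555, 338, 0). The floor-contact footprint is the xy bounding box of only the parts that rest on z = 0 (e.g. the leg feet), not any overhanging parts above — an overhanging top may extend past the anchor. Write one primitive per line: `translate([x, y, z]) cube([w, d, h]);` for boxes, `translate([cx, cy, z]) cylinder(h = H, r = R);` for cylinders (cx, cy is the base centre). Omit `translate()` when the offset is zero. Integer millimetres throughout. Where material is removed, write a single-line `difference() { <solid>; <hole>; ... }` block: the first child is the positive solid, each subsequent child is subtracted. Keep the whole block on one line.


difference() { translate([555, 338, 0]) cylinder(h = 855, r = 149); translate([555, 338, 0]) cylinder(h = 855, r = 138); }


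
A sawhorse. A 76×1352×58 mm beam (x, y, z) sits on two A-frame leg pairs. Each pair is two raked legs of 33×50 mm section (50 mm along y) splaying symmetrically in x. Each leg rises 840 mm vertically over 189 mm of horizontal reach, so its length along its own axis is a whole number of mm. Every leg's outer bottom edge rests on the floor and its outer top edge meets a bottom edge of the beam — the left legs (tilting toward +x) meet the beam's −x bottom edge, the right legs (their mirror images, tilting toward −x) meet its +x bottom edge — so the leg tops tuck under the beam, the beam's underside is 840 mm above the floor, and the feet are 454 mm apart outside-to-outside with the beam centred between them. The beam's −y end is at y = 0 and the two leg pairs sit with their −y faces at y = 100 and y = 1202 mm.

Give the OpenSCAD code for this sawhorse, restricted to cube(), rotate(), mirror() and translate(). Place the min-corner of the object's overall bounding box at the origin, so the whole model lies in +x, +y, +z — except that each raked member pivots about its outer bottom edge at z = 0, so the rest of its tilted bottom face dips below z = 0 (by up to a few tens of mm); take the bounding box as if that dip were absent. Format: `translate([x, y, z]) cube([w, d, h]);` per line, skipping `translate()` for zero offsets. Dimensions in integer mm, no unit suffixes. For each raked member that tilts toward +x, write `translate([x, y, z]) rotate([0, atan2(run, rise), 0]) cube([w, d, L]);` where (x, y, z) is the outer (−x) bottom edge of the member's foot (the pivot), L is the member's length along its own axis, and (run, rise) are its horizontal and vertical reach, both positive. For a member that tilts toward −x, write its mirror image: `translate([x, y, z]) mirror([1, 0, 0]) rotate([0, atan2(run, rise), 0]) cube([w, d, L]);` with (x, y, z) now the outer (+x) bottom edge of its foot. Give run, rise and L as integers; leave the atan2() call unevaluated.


// leg length = √(189² + 840²) = 861
// right-leg outer foot x = 2·189 + 76 = 454
// beam min-corner = (189, 0, 840)
translate([189, 0, 840]) cube([76, 1352, 58]);
translate([0, 100, 0]) rotate([0, atan2(189, 840), 0]) cube([33, 50, 861]);
translate([454, 100, 0]) mirror([1, 0, 0]) rotate([0, atan2(189, 840), 0]) cube([33, 50, 861]);
translate([0, 1202, 0]) rotate([0, atan2(189, 840), 0]) cube([33, 50, 861]);
translate([454, 1202, 0]) mirror([1, 0, 0]) rotate([0, atan2(189, 840), 0]) cube([33, 50, 861]);


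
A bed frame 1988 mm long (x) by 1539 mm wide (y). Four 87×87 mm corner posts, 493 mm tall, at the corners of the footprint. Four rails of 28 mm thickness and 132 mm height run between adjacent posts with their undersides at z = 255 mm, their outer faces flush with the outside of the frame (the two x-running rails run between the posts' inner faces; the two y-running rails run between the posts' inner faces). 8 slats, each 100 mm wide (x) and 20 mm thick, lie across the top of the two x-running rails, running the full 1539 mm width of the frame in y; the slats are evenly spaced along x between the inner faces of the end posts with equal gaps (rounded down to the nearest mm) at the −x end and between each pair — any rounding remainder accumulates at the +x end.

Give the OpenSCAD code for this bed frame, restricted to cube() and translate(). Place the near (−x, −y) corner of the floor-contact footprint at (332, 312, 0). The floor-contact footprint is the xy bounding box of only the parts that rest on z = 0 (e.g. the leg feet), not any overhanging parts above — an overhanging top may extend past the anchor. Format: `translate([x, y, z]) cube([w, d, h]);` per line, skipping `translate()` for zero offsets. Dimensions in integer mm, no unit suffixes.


// slat z = rail_z + rail_h = 255 + 132 = 387
// slat gap = ⌊(1814 − 8·100) / 9⌋ = 112
translate([332, 312, 0]) cube([87, 87, 493]);
translate([332, 1764, 0]) cube([87, 87, 493]);
translate([2233, 312, 0]) cube([87, 87, 493]);
translate([2233, 1764, 0]) cube([87, 87, 493]);
translate([419, 312, 255]) cube([1814, 28, 132]);
translate([419, 1823, 255]) cube([1814, 28, 132]);
translate([332, 399, 255]) cube([28, 1365, 132]);
translate([2292, 399, 255]) cube([28, 1365, 132]);
translate([531, 312, 387]) cube([100, 1539, 20]);
translate([743, 312, 387]) cube([100, 1539, 20]);
translate([955, 312, 387]) cube([100, 1539, 20]);
translate([1167, 312, 387]) cube([100, 1539, 20]);
translate([1379, 312, 387]) cube([100, 1539, 20]);
translate([1591, 312, 387]) cube([100, 1539, 20]);
translate([1803, 312, 387]) cube([100, 1539, 20]);
translate([2015, 312, 387]) cube([100, 1539, 20]);


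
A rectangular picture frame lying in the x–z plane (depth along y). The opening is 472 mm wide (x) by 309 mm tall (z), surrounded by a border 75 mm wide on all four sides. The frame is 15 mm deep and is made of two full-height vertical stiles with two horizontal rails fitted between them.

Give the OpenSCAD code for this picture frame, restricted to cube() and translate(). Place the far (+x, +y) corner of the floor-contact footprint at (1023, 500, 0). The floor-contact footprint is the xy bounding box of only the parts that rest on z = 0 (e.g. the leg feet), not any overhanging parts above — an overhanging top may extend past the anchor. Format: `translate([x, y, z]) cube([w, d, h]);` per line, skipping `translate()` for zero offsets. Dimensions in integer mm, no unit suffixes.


translate([401, 485, 0]) cube([75, 15, 459]);
translate([948, 485, 0]) cube([75, 15, 459]);
translate([476, 485, 0]) cube([472, 15, 75]);
translate([476, 485, 384]) cube([472, 15, 75]);


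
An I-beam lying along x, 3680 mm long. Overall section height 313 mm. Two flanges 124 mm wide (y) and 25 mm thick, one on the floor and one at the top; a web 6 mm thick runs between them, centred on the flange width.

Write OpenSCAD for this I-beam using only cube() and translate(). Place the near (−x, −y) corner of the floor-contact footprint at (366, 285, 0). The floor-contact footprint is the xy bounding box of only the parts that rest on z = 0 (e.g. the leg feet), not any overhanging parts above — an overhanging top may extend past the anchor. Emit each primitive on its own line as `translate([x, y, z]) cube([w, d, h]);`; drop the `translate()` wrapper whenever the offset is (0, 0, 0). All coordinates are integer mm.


translate([366, 285, 0]) cube([3680, 124, 25]);
translate([366, 344, 25]) cube([3680, 6, 263]);
translate([366, 285, 288]) cube([3680, 124, 25]);


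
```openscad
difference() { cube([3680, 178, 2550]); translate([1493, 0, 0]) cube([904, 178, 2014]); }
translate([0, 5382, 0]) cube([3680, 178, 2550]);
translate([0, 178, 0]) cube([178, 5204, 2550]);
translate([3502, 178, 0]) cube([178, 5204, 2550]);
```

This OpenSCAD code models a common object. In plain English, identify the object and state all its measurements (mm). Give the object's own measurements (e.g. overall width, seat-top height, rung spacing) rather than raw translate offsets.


A single room: four walls, each 2550 mm tall and 178 mm thick, enclosing an outside footprint 3680×5560 mm (x × y), no floor or roof. The front and back walls (−y and +y sides) run the full x-width; the side walls fit between their inner faces. A door opening 904 mm wide and 2014 mm tall is cut through the front wall from the floor up, its −x edge 1493 mm from the wall's −x end.


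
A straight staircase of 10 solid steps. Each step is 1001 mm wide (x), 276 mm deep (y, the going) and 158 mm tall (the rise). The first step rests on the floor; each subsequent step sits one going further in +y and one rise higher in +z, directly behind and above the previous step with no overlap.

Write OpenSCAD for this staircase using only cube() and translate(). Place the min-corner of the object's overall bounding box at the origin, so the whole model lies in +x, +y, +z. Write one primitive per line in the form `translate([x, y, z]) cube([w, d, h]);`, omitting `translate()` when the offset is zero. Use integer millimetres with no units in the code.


cube([1001, 276, 158]);
translate([0, 276, 158]) cube([1001, 276, 158]);
translate([0, 552, 316]) cube([1001, 276, 158]);
translate([0, 828, 474]) cube([1001, 276, 158]);
translate([0, 1104, 632]) cube([1001, 276, 158]);
translate([0, 1380, 790]) cube([1001, 276, 158]);
translate([0, 1656, 948]) cube([1001, 276, 158]);
translate([0, 1932, 1106]) cube([1001, 276, 158]);
translate([0, 2208, 1264]) cube([1001, 276, 158]);
translate([0, 2484, 1422]) cube([1001, 276, 158]);


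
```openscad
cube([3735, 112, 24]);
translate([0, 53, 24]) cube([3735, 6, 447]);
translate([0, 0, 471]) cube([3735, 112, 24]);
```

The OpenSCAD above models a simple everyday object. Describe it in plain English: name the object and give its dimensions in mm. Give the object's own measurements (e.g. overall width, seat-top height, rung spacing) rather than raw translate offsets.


An I-beam lying along x, 3735 mm long. Overall section height 495 mm. Two flanges 112 mm wide (y) and 24 mm thick, one on the floor and one at the top; a web 6 mm thick runs between them, centred on the flange width.


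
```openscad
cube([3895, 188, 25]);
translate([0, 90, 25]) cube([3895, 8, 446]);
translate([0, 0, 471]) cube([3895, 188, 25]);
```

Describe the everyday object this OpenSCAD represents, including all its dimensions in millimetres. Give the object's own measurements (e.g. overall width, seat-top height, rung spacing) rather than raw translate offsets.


An I-beam lying along x, 3895 mm long. Overall section height 496 mm. Two flanges 188 mm wide (y) and 25 mm thick, one on the floor and one at the top; a web 8 mm thick runs between them, centred on the flange width.


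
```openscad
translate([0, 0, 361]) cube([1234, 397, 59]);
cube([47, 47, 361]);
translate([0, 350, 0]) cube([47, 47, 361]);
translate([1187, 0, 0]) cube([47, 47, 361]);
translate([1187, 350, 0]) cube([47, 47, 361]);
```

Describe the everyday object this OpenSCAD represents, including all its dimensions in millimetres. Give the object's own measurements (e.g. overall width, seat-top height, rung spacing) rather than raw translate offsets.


A bench: a 1234×397 mm seat slab, 59 mm thick, top at z = 420 mm, on four 47×47 mm square legs flush with the seat corners and standing on z = 0.


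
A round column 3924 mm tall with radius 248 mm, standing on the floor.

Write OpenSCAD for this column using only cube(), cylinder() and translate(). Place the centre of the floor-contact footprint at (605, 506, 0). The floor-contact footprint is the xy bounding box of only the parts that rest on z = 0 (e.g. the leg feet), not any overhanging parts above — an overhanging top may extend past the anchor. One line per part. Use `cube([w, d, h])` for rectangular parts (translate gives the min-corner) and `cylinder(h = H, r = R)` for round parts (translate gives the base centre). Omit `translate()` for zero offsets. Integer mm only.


translate([605, 506, 0]) cylinder(h = 3924, r = 248);


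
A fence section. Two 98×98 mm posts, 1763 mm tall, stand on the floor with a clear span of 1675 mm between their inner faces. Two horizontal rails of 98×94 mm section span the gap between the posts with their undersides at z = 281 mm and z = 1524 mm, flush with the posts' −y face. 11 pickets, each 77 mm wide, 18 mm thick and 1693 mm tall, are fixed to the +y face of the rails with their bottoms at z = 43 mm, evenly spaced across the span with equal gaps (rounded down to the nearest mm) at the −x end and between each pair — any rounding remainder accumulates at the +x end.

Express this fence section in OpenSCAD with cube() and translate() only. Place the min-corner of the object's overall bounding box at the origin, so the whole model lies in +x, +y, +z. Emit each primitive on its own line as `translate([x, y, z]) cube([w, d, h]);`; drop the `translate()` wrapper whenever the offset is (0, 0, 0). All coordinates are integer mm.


cube([98, 98, 1763]);
translate([1773, 0, 0]) cube([98, 98, 1763]);
translate([98, 0, 281]) cube([1675, 98, 94]);
translate([98, 0, 1524]) cube([1675, 98, 94]);
translate([167, 98, 43]) cube([77, 18, 1693]);
translate([313, 98, 43]) cube([77, 18, 1693]);
translate([459, 98, 43]) cube([77, 18, 1693]);
translate([605, 98, 43]) cube([77, 18, 1693]);
translate([751, 98, 43]) cube([77, 18, 1693]);
translate([897, 98, 43]) cube([77, 18, 1693]);
translate([1043, 98, 43]) cube([77, 18, 1693]);
translate([1189, 98, 43]) cube([77, 18, 1693]);
translate([1335, 98, 43]) cube([77, 18, 1693]);
translate([1481, 98, 43]) cube([77, 18, 1693]);
translate([1627, 98, 43]) cube([77, 18, 1693]);


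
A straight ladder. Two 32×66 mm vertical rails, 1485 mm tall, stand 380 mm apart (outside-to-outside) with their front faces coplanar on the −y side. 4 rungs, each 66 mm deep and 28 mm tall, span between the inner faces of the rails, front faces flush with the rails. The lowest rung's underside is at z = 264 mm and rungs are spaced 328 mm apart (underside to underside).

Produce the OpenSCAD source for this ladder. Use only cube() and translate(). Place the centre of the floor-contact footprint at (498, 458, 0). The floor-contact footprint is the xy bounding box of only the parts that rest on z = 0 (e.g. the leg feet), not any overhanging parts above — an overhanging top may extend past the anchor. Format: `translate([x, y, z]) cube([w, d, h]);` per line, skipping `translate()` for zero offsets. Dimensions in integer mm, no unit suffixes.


translate([308, 425, 0]) cube([32, 66, 1485]);
translate([656, 425, 0]) cube([32, 66, 1485]);
translate([340, 425, 264]) cube([316, 66, 28]);
translate([340, 425, 592]) cube([316, 66, 28]);
translate([340, 425, 920]) cube([316, 66, 28]);
translate([340, 425, 1248]) cube([316, 66, 28]);


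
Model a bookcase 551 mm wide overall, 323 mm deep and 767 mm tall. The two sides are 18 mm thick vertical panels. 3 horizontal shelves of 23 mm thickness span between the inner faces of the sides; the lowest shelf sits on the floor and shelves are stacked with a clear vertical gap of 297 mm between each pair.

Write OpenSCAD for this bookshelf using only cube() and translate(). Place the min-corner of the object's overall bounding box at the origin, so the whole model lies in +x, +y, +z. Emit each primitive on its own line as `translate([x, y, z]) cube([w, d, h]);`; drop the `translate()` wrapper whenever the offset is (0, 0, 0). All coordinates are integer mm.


cube([18, 323, 767]);
translate([533, 0, 0]) cube([18, 323, 767]);
translate([18, 0, 0]) cube([515, 323, 23]);
translate([18, 0, 320]) cube([515, 323, 23]);
translate([18, 0, 640]) cube([515, 323, 23]);


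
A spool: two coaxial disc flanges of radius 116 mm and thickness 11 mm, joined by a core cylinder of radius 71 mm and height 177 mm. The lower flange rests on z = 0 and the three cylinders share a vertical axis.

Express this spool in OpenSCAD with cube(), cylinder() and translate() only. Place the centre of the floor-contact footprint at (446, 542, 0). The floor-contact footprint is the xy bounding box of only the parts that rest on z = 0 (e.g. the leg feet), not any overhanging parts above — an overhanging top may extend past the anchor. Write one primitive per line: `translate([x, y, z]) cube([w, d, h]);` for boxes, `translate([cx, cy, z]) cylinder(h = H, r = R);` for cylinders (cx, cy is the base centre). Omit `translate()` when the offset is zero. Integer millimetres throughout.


translate([446, 542, 0]) cylinder(h = 11, r = 116);
translate([446, 542, 11]) cylinder(h = 177, r = 71);
translate([446, 542, 188]) cylinder(h = 11, r = 116);


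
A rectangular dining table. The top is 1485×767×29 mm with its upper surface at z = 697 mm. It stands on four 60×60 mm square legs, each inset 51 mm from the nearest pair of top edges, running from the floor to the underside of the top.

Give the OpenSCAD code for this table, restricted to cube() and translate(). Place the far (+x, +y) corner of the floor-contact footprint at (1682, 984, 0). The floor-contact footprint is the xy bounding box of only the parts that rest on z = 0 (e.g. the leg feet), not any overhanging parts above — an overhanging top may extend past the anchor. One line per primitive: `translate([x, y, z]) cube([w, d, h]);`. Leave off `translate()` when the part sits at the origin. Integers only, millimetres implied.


translate([248, 268, 668]) cube([1485, 767, 29]);
translate([299, 319, 0]) cube([60, 60, 668]);
translate([1622, 319, 0]) cube([60, 60, 668]);
translate([299, 924, 0]) cube([60, 60, 668]);
translate([1622, 924, 0]) cube([60, 60, 668]);


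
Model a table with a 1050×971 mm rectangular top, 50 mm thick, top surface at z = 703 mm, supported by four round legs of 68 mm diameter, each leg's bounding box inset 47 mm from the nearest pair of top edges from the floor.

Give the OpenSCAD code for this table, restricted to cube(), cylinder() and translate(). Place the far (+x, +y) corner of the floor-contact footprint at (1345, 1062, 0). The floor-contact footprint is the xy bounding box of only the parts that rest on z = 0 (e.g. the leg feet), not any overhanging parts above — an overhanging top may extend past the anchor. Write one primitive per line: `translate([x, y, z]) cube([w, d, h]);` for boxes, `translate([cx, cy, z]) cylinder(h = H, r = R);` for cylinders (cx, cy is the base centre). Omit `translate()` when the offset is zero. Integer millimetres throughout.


translate([342, 138, 653]) cube([1050, 971, 50]);
translate([423, 219, 0]) cylinder(h = 653, r = 34);
translate([1311, 219, 0]) cylinder(h = 653, r = 34);
translate([423, 1028, 0]) cylinder(h = 653, r = 34);
translate([1311, 1028, 0]) cylinder(h = 653, r = 34);


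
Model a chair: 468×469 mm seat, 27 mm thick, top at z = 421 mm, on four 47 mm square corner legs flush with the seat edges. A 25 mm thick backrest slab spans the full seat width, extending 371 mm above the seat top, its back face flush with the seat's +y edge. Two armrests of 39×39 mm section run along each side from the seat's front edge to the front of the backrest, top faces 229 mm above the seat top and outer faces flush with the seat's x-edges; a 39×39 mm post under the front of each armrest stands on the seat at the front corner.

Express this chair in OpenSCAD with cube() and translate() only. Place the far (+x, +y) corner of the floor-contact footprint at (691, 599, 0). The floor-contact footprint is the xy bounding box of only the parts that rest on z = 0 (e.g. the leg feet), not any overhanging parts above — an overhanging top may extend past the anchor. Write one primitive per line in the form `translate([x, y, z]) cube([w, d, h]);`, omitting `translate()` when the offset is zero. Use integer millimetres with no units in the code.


translate([223, 130, 394]) cube([468, 469, 27]);
translate([223, 130, 0]) cube([47, 47, 394]);
translate([644, 130, 0]) cube([47, 47, 394]);
translate([223, 552, 0]) cube([47, 47, 394]);
translate([644, 552, 0]) cube([47, 47, 394]);
translate([223, 574, 421]) cube([468, 25, 371]);
translate([223, 130, 611]) cube([39, 444, 39]);
translate([652, 130, 611]) cube([39, 444, 39]);
translate([223, 130, 421]) cube([39, 39, 190]);
translate([652, 130, 421]) cube([39, 39, 190]);


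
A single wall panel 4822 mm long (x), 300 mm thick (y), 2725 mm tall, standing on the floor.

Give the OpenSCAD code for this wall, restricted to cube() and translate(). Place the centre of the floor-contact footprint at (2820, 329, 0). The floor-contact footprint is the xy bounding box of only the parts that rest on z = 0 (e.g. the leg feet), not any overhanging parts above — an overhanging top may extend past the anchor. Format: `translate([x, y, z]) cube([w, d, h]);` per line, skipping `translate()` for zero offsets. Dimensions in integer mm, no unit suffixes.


translate([409, 179, 0]) cube([4822, 300, 2725]);


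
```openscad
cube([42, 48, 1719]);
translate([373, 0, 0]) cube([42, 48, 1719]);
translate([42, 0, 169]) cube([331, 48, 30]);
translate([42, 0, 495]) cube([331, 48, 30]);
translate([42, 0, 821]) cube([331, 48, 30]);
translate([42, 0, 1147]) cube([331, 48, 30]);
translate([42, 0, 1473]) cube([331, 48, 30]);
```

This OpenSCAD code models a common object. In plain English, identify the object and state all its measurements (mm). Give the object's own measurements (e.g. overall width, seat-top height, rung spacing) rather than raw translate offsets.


A straight ladder. Two 42×48 mm vertical rails, 1719 mm tall, stand 415 mm apart (outside-to-outside) with their front faces coplanar on the −y side. 5 rungs, each 48 mm deep and 30 mm tall, span between the inner faces of the rails, front faces flush with the rails. The lowest rung's underside is at z = 169 mm and rungs are spaced 326 mm apart (underside to underside).


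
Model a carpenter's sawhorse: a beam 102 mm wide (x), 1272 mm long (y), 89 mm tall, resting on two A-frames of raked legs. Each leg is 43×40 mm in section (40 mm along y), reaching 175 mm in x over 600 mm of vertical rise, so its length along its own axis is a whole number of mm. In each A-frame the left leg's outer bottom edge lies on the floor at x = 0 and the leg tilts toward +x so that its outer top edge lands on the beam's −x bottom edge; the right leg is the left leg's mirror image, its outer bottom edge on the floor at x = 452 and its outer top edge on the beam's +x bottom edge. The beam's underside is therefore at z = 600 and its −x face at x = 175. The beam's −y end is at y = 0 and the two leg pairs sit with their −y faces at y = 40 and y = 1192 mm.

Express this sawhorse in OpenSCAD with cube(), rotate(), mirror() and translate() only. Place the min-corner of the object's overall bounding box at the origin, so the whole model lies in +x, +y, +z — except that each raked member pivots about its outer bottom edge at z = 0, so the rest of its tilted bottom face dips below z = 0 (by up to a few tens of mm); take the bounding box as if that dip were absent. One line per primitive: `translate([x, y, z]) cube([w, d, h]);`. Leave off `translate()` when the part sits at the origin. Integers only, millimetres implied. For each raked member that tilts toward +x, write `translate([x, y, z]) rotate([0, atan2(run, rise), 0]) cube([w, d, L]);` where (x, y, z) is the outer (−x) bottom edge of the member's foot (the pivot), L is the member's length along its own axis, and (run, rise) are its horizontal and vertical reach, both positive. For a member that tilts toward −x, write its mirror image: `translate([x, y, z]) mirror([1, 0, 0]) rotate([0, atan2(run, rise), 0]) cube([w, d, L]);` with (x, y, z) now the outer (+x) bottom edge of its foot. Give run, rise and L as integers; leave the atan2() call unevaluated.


translate([175, 0, 600]) cube([102, 1272, 89]);
translate([0, 40, 0]) rotate([0, atan2(175, 600), 0]) cube([43, 40, 625]);
translate([452, 40, 0]) mirror([1, 0, 0]) rotate([0, atan2(175, 600), 0]) cube([43, 40, 625]);
translate([0, 1192, 0]) rotate([0, atan2(175, 600), 0]) cube([43, 40, 625]);
translate([452, 1192, 0]) mirror([1, 0, 0]) rotate([0, atan2(175, 600), 0]) cube([43, 40, 625]);


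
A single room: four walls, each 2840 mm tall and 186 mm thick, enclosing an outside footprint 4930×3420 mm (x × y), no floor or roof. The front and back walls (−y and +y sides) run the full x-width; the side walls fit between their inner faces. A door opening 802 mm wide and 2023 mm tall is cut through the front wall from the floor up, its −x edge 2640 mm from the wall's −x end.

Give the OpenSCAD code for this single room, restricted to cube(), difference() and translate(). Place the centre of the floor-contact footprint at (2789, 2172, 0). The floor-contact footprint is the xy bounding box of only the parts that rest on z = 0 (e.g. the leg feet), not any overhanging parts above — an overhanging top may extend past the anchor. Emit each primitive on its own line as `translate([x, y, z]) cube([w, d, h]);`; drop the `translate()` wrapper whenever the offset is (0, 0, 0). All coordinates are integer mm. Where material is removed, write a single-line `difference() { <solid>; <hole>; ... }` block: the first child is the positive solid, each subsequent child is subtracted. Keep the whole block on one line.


difference() { translate([324, 462, 0]) cube([4930, 186, 2840]); translate([2964, 462, 0]) cube([802, 186, 2023]); }
translate([324, 3696, 0]) cube([4930, 186, 2840]);
translate([324, 648, 0]) cube([186, 3048, 2840]);
translate([5068, 648, 0]) cube([186, 3048, 2840]);


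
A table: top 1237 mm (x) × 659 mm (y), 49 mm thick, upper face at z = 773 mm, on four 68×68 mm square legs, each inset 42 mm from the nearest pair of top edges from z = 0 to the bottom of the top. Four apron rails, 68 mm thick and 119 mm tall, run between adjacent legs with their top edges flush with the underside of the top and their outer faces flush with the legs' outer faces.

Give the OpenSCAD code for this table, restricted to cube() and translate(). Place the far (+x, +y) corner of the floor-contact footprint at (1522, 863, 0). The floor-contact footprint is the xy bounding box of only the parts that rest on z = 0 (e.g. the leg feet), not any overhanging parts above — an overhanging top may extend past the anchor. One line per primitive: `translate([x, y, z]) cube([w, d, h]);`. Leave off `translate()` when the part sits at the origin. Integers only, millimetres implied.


translate([327, 246, 724]) cube([1237, 659, 49]);
translate([369, 288, 0]) cube([68, 68, 724]);
translate([1454, 288, 0]) cube([68, 68, 724]);
translate([369, 795, 0]) cube([68, 68, 724]);
translate([1454, 795, 0]) cube([68, 68, 724]);
translate([437, 288, 605]) cube([1017, 68, 119]);
translate([437, 795, 605]) cube([1017, 68, 119]);
translate([369, 356, 605]) cube([68, 439, 119]);
translate([1454, 356, 605]) cube([68, 439, 119]);


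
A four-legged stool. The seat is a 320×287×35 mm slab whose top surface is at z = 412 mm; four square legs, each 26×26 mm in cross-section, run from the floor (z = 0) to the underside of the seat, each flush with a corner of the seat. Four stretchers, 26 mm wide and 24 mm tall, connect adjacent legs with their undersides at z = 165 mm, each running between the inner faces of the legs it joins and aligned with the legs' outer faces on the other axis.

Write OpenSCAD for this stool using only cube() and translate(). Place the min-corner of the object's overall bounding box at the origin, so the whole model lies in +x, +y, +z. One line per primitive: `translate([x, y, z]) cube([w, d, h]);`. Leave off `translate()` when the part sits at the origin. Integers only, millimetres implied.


translate([0, 0, 377]) cube([320, 287, 35]);
cube([26, 26, 377]);
translate([294, 0, 0]) cube([26, 26, 377]);
translate([0, 261, 0]) cube([26, 26, 377]);
translate([294, 261, 0]) cube([26, 26, 377]);
translate([26, 0, 165]) cube([268, 26, 24]);
translate([26, 261, 165]) cube([268, 26, 24]);
translate([0, 26, 165]) cube([26, 235, 24]);
translate([294, 26, 165]) cube([26, 235, 24]);


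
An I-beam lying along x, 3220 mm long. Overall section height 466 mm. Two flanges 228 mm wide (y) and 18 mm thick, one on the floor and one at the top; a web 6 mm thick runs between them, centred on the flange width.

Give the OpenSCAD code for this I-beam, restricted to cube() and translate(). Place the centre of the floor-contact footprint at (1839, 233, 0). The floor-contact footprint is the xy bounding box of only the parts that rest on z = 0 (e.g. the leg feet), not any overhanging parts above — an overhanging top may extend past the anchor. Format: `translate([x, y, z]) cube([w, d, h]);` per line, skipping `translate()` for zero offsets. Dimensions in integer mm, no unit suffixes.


translate([229, 119, 0]) cube([3220, 228, 18]);
translate([229, 230, 18]) cube([3220, 6, 430]);
translate([229, 119, 448]) cube([3220, 228, 18]);


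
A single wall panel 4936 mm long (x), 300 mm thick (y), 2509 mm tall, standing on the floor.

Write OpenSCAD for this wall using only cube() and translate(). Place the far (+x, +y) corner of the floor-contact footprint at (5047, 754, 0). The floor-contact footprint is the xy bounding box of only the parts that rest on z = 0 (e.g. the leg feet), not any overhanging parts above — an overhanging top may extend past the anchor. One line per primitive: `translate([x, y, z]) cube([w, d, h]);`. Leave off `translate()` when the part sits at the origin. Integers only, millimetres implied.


translate([111, 454, 0]) cube([4936, 300, 2509]);


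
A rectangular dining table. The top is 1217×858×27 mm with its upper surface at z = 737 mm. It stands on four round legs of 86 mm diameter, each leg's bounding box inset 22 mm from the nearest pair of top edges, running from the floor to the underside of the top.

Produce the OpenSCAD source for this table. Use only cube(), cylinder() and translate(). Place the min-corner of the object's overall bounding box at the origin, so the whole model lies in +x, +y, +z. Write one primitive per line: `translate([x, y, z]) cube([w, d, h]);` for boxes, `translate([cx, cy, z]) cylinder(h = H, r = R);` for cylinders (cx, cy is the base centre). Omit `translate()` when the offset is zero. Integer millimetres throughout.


translate([0, 0, 710]) cube([1217, 858, 27]);
translate([65, 65, 0]) cylinder(h = 710, r = 43);
translate([1152, 65, 0]) cylinder(h = 710, r = 43);
translate([65, 793, 0]) cylinder(h = 710, r = 43);
translate([1152, 793, 0]) cylinder(h = 710, r = 43);


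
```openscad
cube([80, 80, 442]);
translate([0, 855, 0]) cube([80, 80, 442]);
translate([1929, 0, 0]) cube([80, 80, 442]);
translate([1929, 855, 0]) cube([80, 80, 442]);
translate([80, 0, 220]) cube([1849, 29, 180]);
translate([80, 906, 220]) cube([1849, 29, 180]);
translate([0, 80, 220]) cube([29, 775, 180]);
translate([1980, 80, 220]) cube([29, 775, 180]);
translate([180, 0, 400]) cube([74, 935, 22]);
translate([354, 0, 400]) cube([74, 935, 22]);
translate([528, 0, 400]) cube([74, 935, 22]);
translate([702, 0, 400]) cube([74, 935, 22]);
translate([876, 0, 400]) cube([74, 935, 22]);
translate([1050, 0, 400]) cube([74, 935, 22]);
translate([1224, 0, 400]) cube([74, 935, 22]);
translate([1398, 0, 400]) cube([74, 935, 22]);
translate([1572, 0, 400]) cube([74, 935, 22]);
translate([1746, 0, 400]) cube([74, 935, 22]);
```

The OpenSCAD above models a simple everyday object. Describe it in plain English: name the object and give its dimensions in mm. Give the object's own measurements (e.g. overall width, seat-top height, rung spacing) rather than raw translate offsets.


A bed frame 2009 mm long (x) by 935 mm wide (y). Four 80×80 mm corner posts, 442 mm tall, at the corners of the footprint. Four rails of 29 mm thickness and 180 mm height run between adjacent posts with their undersides at z = 220 mm, their outer faces flush with the outside of the frame (the two x-running rails run between the posts' inner faces; the two y-running rails run between the posts' inner faces). 10 slats, each 74 mm wide (x) and 22 mm thick, lie across the top of the two x-running rails, running the full 935 mm width of the frame in y; along x they sit between the end posts with a 100 mm gap after the −x posts and between neighbouring slats, leaving 109 mm before the +x posts.


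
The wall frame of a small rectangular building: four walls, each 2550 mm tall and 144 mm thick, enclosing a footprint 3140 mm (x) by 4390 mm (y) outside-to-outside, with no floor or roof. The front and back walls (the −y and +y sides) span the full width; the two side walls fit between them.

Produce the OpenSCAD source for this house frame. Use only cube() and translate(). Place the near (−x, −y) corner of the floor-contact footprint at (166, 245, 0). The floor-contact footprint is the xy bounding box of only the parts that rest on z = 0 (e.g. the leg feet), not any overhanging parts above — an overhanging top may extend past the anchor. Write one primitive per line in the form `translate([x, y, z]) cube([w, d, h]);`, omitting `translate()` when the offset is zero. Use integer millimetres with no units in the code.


translate([166, 245, 0]) cube([3140, 144, 2550]);
translate([166, 4491, 0]) cube([3140, 144, 2550]);
translate([166, 389, 0]) cube([144, 4102, 2550]);
translate([3162, 389, 0]) cube([144, 4102, 2550]);


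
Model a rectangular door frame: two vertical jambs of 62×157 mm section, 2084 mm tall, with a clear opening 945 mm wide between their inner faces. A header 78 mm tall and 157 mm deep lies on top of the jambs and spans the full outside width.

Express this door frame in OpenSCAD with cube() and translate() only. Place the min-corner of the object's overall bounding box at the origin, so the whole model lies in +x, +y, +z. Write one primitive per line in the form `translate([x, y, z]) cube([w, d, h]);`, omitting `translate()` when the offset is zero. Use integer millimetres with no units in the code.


cube([62, 157, 2084]);
translate([1007, 0, 0]) cube([62, 157, 2084]);
translate([0, 0, 2084]) cube([1069, 157, 78]);
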